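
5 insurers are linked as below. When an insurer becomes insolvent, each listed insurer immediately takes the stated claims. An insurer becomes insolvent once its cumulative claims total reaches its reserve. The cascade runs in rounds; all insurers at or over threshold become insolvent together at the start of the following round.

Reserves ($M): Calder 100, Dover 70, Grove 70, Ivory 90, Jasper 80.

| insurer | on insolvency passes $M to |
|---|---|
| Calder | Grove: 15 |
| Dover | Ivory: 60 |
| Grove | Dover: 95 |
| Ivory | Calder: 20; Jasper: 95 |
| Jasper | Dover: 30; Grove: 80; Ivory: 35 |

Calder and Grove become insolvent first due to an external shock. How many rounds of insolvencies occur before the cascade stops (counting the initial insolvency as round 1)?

2

Round 1 — Calder, Grove become insolvent (initial).
  Dover: +95 → 95 ≥ 70
Round 2 — Dover becomes insolvent.
  Ivory: +60 → 60 < 90
No further insolvencies.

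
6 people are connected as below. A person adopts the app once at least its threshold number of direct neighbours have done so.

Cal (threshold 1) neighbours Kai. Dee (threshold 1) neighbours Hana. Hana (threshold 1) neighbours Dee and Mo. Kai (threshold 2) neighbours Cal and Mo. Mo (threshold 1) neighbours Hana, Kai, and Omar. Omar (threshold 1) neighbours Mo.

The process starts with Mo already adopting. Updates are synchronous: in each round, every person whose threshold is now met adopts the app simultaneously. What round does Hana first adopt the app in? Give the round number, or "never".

Round 1 — Mo adopts the app (initial).
Round 2 — checking thresholds:
  Hana: 1 of 2 neighbours ≥ 1, adopts the app.
  Kai: 1 of 2 neighbours < 2, holds.
  Omar: 1 of 1 neighbours ≥ 1, adopts the app.
Round 3 — checking thresholds:
  Dee: 1 of 1 neighbours ≥ 1, adopts the app.
  Kai: 1 of 2 neighbours < 2, holds.
Round 4 — no new adoptions; cascade stops.

2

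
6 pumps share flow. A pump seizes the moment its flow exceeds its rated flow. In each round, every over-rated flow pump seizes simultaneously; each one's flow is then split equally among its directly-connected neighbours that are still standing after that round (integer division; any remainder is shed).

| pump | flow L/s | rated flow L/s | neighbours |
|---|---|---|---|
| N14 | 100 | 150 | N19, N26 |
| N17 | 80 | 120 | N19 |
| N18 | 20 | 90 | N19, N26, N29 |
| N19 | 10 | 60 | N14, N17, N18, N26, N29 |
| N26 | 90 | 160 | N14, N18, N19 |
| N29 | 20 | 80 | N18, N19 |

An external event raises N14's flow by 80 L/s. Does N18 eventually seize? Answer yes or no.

yes

Round 1 — N14 at 180 > 150. N14 seizes.
  N14 sheds 180 L/s to N19, N26: 90 each.
    N19: 10+90 = 100 > 60
    N26: 90+90 = 180 > 160
Round 2 — N19, N26 seize.
  N19 sheds 100 L/s to N17, N18, N29: 33 each (1 lost).
    N17: 80+33 = 113 ≤ 120
    N18: 20+33 = 53 ≤ 90
    N29: 20+33 = 53 ≤ 80
  N26 sheds 180 L/s to N18: 180 each.
    N18: 53+180 = 233 > 90
Round 3 — N18 seizes.
  N18 sheds 233 L/s to N29: 233 each.
    N29: 53+233 = 286 > 80
Round 4 — N29 seizes.
  N29 sheds 286 L/s: no online neighbours, lost.
No further seizures.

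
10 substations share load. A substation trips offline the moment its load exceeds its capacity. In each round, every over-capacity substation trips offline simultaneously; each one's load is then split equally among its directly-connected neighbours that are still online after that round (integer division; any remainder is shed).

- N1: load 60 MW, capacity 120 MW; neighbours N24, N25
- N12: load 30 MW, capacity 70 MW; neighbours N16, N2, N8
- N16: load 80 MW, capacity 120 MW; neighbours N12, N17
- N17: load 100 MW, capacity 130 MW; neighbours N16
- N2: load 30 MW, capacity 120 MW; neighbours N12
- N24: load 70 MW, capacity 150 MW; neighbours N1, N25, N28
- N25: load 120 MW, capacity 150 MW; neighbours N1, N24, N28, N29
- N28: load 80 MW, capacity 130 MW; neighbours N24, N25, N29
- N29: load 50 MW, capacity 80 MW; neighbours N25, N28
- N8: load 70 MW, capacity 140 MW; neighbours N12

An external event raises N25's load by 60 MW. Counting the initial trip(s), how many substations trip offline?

5

Round 1 — N25 at 180 > 150. N25 trips offline.
  N25 sheds 180 MW to N1, N24, N28, N29: 45 each.
    N1: 60+45 = 105 ≤ 120
    N24: 70+45 = 115 ≤ 150
    N28: 80+45 = 125 ≤ 130
    N29: 50+45 = 95 > 80
Round 2 — N29 trips offline.
  N29 sheds 95 MW to N28: 95 each.
    N28: 125+95 = 220 > 130
Round 3 — N28 trips offline.
  N28 sheds 220 MW to N24: 220 each.
    N24: 115+220 = 335 > 150
Round 4 — N24 trips offline.
  N24 sheds 335 MW to N1: 335 each.
    N1: 105+335 = 440 > 120
Round 5 — N1 trips offline.
  N1 sheds 440 MW: no online neighbours, lost.
No further trips.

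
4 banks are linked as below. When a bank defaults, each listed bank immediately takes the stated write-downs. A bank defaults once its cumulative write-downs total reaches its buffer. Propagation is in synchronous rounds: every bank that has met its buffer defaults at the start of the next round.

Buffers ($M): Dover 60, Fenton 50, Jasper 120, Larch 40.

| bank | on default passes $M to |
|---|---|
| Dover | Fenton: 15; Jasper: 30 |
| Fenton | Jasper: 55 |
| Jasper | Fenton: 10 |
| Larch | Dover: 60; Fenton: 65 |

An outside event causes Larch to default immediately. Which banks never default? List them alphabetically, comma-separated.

Round 1 — Larch defaults (initial).
  Dover: +60 → 60 ≥ 60
  Fenton: +65 → 65 ≥ 50
Round 2 — Dover, Fenton default.
  Jasper: +30+55 → 85 < 120
No further defaults.

Jasper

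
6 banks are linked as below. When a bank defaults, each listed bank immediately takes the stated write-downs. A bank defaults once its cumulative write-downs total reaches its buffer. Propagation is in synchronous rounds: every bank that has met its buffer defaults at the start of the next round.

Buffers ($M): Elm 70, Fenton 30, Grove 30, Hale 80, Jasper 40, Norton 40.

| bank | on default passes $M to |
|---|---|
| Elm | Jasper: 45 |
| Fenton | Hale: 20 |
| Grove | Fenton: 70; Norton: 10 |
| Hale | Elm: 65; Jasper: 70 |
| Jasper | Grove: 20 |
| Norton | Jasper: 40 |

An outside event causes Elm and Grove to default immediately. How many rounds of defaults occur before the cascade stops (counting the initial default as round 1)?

Round 1 — Elm, Grove default (initial).
  Fenton: +70 → 70 ≥ 30
  Jasper: +45 → 45 ≥ 40
  Norton: +10 → 10 < 40
Round 2 — Fenton, Jasper default.
  Hale: +20 → 20 < 80
No further defaults.

2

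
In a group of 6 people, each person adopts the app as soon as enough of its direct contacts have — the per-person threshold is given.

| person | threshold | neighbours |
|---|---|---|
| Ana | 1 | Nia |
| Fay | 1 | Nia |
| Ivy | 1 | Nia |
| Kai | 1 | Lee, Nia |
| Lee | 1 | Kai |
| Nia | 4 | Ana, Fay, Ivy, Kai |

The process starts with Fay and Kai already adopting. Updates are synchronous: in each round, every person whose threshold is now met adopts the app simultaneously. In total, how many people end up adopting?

Round 1 — Fay, Kai adopt the app (initial).
Round 2 — checking thresholds:
  Lee: 1 of 1 neighbours ≥ 1, adopts the app.
  Nia: 2 of 4 neighbours < 4, not yet.
Round 3 — no new adoptions; cascade stops.

3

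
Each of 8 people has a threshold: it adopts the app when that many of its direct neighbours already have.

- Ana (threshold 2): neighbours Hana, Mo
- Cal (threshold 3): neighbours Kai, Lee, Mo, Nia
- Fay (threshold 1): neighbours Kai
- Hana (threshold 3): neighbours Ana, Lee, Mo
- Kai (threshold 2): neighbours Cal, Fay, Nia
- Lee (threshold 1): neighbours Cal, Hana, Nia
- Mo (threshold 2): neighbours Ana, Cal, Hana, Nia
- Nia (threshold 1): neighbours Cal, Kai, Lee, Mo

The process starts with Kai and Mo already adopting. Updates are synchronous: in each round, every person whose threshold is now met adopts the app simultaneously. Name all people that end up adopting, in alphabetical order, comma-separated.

Round 1 — Kai, Mo adopt the app (initial).
Round 2 — checking thresholds:
  Ana: 1 of 2 neighbours < 2, holds.
  Cal: 2 of 4 neighbours < 3, holds.
  Fay: 1 of 1 neighbours ≥ 1, adopts the app.
  Hana: 1 of 3 neighbours < 3, holds.
  Nia: 2 of 4 neighbours ≥ 1, adopts the app.
Round 3 — checking thresholds:
  Ana: 1 of 2 neighbours < 2, holds.
  Cal: 3 of 4 neighbours ≥ 3, adopts the app.
  Hana: 1 of 3 neighbours < 3, holds.
  Lee: 1 of 3 neighbours ≥ 1, adopts the app.
Round 4 — no new adoptions; cascade stops.

Cal, Fay, Kai, Lee, Mo, Nia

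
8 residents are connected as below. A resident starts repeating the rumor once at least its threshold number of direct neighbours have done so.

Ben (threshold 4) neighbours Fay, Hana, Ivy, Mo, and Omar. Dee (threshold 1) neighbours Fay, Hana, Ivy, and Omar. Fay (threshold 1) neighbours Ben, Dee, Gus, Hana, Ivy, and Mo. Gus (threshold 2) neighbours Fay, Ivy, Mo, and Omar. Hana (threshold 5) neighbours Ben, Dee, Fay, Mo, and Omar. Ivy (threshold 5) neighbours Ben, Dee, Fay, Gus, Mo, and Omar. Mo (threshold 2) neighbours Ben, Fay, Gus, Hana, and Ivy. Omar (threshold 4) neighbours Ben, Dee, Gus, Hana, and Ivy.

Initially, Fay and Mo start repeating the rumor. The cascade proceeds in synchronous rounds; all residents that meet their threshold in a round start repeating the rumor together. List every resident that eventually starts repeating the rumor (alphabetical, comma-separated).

Dee, Fay, Gus, Mo

Round 1 — Fay, Mo start repeating the rumor (initial).
Round 2 — checking thresholds:
  Ben: 2 of 5 neighbours < 4, holds.
  Dee: 1 of 4 neighbours ≥ 1, starts repeating the rumor.
  Gus: 2 of 4 neighbours ≥ 2, starts repeating the rumor.
  Hana: 2 of 5 neighbours < 5, holds.
  Ivy: 2 of 6 neighbours < 5, holds.
Round 3 — no new spreads; cascade stops.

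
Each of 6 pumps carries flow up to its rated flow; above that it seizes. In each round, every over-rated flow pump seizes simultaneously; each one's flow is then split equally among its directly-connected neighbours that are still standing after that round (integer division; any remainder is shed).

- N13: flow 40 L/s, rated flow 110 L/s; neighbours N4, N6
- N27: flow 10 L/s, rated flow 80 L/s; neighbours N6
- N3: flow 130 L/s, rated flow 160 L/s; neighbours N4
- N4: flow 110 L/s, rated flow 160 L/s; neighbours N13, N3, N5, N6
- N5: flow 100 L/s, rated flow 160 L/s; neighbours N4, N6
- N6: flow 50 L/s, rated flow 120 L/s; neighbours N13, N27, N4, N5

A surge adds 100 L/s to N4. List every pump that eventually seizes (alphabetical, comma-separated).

N3, N4

Round 1 — N4 at 210 > 160. N4 seizes.
  N4 sheds 210 L/s to N13, N3, N5, N6: 52 each (2 lost).
    N13: 40+52 = 92 ≤ 110
    N3: 130+52 = 182 > 160
    N5: 100+52 = 152 ≤ 160
    N6: 50+52 = 102 ≤ 120
Round 2 — N3 seizes.
  N3 sheds 182 L/s: no online neighbours, lost.
No further seizures.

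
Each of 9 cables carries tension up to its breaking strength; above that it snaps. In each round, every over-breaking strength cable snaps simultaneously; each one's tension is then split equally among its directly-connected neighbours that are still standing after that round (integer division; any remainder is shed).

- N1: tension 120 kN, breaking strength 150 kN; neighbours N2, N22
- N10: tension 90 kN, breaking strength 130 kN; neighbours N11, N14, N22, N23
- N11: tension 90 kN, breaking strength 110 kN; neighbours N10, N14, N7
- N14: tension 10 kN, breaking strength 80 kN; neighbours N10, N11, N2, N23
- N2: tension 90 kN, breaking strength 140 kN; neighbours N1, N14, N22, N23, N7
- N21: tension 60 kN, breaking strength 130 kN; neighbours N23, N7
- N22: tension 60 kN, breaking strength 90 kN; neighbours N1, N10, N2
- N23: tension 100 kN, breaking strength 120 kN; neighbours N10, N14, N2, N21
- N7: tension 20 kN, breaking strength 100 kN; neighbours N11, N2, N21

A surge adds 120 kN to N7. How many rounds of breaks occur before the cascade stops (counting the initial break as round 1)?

Round 1 — N7 at 140 > 100. N7 snaps.
  N7 sheds 140 kN to N11, N2, N21: 46 each (2 lost).
    N11: 90+46 = 136 > 110
    N2: 90+46 = 136 ≤ 140
    N21: 60+46 = 106 ≤ 130
Round 2 — N11 snaps.
  N11 sheds 136 kN to N10, N14: 68 each.
    N10: 90+68 = 158 > 130
    N14: 10+68 = 78 ≤ 80
Round 3 — N10 snaps.
  N10 sheds 158 kN to N14, N22, N23: 52 each (2 lost).
    N14: 78+52 = 130 > 80
    N22: 60+52 = 112 > 90
    N23: 100+52 = 152 > 120
Round 4 — N14, N22, N23 snap.
  N14 sheds 130 kN to N2: 130 each.
    N2: 136+130 = 266 > 140
  N22 sheds 112 kN to N1, N2: 56 each.
    N1: 120+56 = 176 > 150
    N2: 266+56 = 322 > 140
  N23 sheds 152 kN to N2, N21: 76 each.
    N2: 322+76 = 398 > 140
    N21: 106+76 = 182 > 130
Round 5 — N1, N2, N21 snap.
  N1 sheds 176 kN: no online neighbours, lost.
  N2 sheds 398 kN: no online neighbours, lost.
  N21 sheds 182 kN: no online neighbours, lost.
No further breaks.

5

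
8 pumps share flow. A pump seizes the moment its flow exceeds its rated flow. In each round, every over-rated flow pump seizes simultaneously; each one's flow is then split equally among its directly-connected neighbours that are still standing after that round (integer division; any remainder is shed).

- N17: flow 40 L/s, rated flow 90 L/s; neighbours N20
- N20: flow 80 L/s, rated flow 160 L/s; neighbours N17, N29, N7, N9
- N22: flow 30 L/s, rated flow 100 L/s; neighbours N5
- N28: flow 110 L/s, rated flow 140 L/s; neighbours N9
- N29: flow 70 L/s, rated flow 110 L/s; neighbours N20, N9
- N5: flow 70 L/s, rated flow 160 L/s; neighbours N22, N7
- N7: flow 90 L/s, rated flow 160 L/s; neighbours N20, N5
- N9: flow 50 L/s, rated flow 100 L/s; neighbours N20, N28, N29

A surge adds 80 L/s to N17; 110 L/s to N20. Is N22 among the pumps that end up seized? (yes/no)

Round 1 — N17 at 120 > 90; N20 at 190 > 160. N17, N20 seize.
  N17 sheds 120 L/s: no online neighbours, lost.
  N20 sheds 190 L/s to N29, N7, N9: 63 each (1 lost).
    N29: 70+63 = 133 > 110
    N7: 90+63 = 153 ≤ 160
    N9: 50+63 = 113 > 100
Round 2 — N29, N9 seize.
  N29 sheds 133 L/s: no online neighbours, lost.
  N9 sheds 113 L/s to N28: 113 each.
    N28: 110+113 = 223 > 140
Round 3 — N28 seizes.
  N28 sheds 223 L/s: no online neighbours, lost.
No further seizures.

no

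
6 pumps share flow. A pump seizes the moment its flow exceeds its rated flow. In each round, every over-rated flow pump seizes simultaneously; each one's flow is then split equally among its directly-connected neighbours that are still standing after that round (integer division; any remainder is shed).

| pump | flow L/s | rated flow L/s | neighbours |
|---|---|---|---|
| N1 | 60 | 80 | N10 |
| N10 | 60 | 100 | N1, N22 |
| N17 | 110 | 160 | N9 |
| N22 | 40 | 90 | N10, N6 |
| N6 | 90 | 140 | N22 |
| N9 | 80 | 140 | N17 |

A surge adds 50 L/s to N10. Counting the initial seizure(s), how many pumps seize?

Round 1 — N10 at 110 > 100. N10 seizes.
  N10 sheds 110 L/s to N1, N22: 55 each.
    N1: 60+55 = 115 > 80
    N22: 40+55 = 95 > 90
Round 2 — N1, N22 seize.
  N1 sheds 115 L/s: no online neighbours, lost.
  N22 sheds 95 L/s to N6: 95 each.
    N6: 90+95 = 185 > 140
Round 3 — N6 seizes.
  N6 sheds 185 L/s: no online neighbours, lost.
No further seizures.

4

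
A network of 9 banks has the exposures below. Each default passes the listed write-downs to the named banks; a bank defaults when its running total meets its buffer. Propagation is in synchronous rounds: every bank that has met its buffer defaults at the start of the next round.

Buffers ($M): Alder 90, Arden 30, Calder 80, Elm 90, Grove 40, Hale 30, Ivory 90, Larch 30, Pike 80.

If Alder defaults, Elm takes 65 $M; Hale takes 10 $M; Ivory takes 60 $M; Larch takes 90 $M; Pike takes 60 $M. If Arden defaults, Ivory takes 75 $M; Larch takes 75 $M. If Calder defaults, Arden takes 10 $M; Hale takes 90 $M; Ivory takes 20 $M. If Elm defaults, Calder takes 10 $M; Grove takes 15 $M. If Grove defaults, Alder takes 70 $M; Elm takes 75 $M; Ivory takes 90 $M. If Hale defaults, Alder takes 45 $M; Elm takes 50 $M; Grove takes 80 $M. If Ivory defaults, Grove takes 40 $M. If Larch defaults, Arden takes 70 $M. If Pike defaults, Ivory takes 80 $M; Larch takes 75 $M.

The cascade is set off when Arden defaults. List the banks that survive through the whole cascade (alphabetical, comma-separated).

Round 1 — Arden defaults (initial).
  Ivory: +75 → 75 < 90
  Larch: +75 → 75 ≥ 30
Round 2 — Larch defaults.
No further defaults.

Alder, Calder, Elm, Grove, Hale, Ivory, Pike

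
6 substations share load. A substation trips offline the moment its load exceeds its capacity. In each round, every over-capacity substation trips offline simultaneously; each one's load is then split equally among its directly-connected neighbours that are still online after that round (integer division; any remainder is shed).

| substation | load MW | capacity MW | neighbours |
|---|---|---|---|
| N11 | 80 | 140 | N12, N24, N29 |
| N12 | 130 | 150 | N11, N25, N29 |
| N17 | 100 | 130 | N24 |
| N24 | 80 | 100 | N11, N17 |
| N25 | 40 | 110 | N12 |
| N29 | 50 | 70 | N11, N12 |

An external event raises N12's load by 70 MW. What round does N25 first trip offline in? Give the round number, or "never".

Round 1 — N12 at 200 > 150. N12 trips offline.
  N12 sheds 200 MW to N11, N25, N29: 66 each (2 lost).
    N11: 80+66 = 146 > 140
    N25: 40+66 = 106 ≤ 110
    N29: 50+66 = 116 > 70
Round 2 — N11, N29 trip offline.
  N11 sheds 146 MW to N24: 146 each.
    N24: 80+146 = 226 > 100
  N29 sheds 116 MW: no online neighbours, lost.
Round 3 — N24 trips offline.
  N24 sheds 226 MW to N17: 226 each.
    N17: 100+226 = 326 > 130
Round 4 — N17 trips offline.
  N17 sheds 326 MW: no online neighbours, lost.
No further trips.

never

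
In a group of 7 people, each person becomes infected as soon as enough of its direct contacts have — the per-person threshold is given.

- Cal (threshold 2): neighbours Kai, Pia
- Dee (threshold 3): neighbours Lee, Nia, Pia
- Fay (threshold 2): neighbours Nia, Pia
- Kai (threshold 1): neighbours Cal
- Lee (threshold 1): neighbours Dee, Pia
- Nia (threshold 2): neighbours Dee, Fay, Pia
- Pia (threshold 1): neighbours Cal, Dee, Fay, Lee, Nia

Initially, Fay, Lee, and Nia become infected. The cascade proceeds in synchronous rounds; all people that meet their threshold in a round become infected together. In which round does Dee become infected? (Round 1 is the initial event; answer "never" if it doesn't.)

Round 1 — Fay, Lee, Nia become infected (initial).
Round 2 — checking thresholds:
  Dee: 2 of 3 neighbours < 3, holds.
  Pia: 3 of 5 neighbours ≥ 1, becomes infected.
Round 3 — checking thresholds:
  Cal: 1 of 2 neighbours < 2, holds.
  Dee: 3 of 3 neighbours ≥ 3, becomes infected.
Round 4 — no new infections; cascade stops.

3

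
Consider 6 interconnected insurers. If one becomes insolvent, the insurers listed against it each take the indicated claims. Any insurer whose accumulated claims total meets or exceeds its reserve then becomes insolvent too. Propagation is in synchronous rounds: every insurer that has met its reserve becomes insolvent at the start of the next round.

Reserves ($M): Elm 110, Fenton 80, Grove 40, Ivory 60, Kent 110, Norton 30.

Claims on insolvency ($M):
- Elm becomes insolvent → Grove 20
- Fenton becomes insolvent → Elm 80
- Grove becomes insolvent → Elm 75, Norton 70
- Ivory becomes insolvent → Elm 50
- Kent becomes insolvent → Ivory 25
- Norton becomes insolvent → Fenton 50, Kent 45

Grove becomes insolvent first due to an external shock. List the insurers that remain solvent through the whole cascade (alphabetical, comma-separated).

Round 1 — Grove becomes insolvent (initial).
  Elm: +75 → 75 < 110
  Norton: +70 → 70 ≥ 30
Round 2 — Norton becomes insolvent.
  Fenton: +50 → 50 < 80
  Kent: +45 → 45 < 110
No further insolvencies.

Elm, Fenton, Ivory, Kent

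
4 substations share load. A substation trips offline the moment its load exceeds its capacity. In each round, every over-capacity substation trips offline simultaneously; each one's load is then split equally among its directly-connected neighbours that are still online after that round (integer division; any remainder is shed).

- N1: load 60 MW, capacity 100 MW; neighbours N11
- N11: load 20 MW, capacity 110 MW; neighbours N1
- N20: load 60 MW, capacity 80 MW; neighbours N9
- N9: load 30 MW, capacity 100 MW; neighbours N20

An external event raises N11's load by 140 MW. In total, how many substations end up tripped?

2

Round 1 — N11 at 160 > 110. N11 trips offline.
  N11 sheds 160 MW to N1: 160 each.
    N1: 60+160 = 220 > 100
Round 2 — N1 trips offline.
  N1 sheds 220 MW: no online neighbours, lost.
No further trips.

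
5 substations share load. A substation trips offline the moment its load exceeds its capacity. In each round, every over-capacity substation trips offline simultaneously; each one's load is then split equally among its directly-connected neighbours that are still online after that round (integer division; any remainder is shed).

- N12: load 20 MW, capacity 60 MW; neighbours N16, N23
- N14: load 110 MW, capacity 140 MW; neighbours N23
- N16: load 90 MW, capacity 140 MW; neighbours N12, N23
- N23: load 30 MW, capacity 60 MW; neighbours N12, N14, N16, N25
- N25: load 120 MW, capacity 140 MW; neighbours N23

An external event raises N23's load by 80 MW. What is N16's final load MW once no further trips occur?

Round 1 — N23 at 110 > 60. N23 trips offline.
  N23 sheds 110 MW to N12, N14, N16, N25: 27 each (2 lost).
    N12: 20+27 = 47 ≤ 60
    N14: 110+27 = 137 ≤ 140
    N16: 90+27 = 117 ≤ 140
    N25: 120+27 = 147 > 140
Round 2 — N25 trips offline.
  N25 sheds 147 MW: no online neighbours, lost.
No further trips.

117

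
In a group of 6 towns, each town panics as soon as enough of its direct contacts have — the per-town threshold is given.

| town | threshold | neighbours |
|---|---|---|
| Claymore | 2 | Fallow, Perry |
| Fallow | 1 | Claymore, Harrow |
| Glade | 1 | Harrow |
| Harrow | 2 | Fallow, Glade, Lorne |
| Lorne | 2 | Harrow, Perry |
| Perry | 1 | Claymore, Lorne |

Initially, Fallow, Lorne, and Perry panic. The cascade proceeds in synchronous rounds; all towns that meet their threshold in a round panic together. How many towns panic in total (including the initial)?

6

Round 1 — Fallow, Lorne, Perry panic (initial).
Round 2 — checking thresholds:
  Claymore: 2 of 2 neighbours ≥ 2, panics.
  Harrow: 2 of 3 neighbours ≥ 2, panics.
Round 3 — checking thresholds:
  Glade: 1 of 1 neighbours ≥ 1, panics.
Round 4 — no new panics; cascade stops.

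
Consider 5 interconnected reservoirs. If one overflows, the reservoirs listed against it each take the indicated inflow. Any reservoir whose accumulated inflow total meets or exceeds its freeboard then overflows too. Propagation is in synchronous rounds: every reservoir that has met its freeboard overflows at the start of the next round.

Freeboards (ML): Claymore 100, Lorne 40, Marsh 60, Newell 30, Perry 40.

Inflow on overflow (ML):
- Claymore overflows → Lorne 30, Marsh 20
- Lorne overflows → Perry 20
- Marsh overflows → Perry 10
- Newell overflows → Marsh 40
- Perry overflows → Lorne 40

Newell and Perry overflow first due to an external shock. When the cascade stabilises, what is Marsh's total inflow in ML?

Round 1 — Newell, Perry overflow (initial).
  Lorne: +40 → 40 ≥ 40
  Marsh: +40 → 40 < 60
Round 2 — Lorne overflows.
No further overflows.

40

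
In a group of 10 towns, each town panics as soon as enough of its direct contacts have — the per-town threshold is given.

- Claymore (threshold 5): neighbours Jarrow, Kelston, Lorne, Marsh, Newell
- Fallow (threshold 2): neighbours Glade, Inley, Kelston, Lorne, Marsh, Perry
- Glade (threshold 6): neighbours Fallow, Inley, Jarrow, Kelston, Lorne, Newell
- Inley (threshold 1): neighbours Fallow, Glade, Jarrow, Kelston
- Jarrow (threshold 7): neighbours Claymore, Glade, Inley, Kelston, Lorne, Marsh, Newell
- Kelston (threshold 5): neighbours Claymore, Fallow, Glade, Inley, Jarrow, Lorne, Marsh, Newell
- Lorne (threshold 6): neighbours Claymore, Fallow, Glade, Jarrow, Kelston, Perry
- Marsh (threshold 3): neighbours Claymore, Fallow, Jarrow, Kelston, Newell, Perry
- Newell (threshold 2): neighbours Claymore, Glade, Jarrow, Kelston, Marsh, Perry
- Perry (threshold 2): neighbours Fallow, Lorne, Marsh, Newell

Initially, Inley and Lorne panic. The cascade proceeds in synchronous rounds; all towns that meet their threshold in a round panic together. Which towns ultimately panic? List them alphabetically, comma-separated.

Fallow, Inley, Lorne, Perry

Round 1 — Inley, Lorne panic (initial).
Round 2 — checking thresholds:
  Claymore: 1 of 5 neighbours < 5, below threshold.
  Fallow: 2 of 6 neighbours ≥ 2, panics.
  Glade: 2 of 6 neighbours < 6, below threshold.
  Jarrow: 2 of 7 neighbours < 7, below threshold.
  Kelston: 2 of 8 neighbours < 5, below threshold.
  Perry: 1 of 4 neighbours < 2, below threshold.
Round 3 — checking thresholds:
  Claymore: 1 of 5 neighbours < 5, below threshold.
  Glade: 3 of 6 neighbours < 6, below threshold.
  Jarrow: 2 of 7 neighbours < 7, below threshold.
  Kelston: 3 of 8 neighbours < 5, below threshold.
  Marsh: 1 of 6 neighbours < 3, below threshold.
  Perry: 2 of 4 neighbours ≥ 2, panics.
Round 4 — no new panics; cascade stops.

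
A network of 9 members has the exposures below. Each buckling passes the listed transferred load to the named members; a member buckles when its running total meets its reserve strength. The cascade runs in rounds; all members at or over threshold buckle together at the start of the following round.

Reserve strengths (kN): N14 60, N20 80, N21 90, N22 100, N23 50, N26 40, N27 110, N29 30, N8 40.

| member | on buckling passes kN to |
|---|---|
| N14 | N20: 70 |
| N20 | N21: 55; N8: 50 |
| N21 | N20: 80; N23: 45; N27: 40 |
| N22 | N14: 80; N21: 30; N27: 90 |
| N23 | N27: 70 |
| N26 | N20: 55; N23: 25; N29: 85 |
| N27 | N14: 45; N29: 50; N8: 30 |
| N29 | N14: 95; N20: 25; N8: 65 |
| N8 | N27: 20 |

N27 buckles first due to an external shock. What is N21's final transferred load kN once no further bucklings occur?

Round 1 — N27 buckles (initial).
  N14: +45 → 45 < 60
  N29: +50 → 50 ≥ 30
  N8: +30 → 30 < 40
Round 2 — N29 buckles.
  N14: +95 → 140 ≥ 60
  N20: +25 → 25 < 80
  N8: +65 → 95 ≥ 40
Round 3 — N14, N8 buckle.
  N20: +70 → 95 ≥ 80
Round 4 — N20 buckles.
  N21: +55 → 55 < 90
No further bucklings.

55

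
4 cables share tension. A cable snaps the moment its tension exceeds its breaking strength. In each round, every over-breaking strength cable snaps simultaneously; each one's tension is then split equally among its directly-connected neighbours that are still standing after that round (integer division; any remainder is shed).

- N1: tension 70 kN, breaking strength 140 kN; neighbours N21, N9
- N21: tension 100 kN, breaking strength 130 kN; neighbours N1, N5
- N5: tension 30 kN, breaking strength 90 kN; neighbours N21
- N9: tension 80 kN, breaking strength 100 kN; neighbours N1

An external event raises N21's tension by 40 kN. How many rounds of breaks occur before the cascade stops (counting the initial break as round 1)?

2

Round 1 — N21 at 140 > 130. N21 snaps.
  N21 sheds 140 kN to N1, N5: 70 each.
    N1: 70+70 = 140 ≤ 140
    N5: 30+70 = 100 > 90
Round 2 — N5 snaps.
  N5 sheds 100 kN: no online neighbours, lost.
No further breaks.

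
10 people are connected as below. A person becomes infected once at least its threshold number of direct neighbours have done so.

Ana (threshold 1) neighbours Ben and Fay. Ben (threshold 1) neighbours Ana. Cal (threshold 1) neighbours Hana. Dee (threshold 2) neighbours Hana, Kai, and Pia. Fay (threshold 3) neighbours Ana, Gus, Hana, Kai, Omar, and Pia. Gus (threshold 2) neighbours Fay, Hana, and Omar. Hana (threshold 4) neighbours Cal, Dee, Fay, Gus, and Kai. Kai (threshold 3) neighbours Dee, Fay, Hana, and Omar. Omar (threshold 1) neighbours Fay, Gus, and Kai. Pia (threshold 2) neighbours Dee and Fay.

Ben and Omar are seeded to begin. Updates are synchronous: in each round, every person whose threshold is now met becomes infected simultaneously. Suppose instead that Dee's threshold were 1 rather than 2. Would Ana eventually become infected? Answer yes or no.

yes

With Dee's threshold at 1:
Round 1 — Ben, Omar become infected (initial).
Round 2 — checking thresholds:
  Ana: 1 of 2 neighbours ≥ 1, becomes infected.
  Fay: 1 of 6 neighbours < 3, not yet.
  Gus: 1 of 3 neighbours < 2, not yet.
  Kai: 1 of 4 neighbours < 3, not yet.
Round 3 — no new infections; cascade stops.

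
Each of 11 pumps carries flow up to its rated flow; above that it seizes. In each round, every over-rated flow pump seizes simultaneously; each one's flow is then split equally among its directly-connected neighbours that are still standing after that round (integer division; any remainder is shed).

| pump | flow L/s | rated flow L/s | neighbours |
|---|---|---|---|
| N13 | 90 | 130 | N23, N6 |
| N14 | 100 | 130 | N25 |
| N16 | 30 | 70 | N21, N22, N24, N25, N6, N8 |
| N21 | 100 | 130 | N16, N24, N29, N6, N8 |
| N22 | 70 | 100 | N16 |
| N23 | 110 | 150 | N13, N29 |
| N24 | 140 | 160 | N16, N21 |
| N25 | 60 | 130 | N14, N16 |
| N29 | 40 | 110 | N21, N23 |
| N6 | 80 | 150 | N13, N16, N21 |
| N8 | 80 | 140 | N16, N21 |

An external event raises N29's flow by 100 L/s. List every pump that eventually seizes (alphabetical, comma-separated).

N13, N16, N21, N23, N24, N29, N6

Round 1 — N29 at 140 > 110. N29 seizes.
  N29 sheds 140 L/s to N21, N23: 70 each.
    N21: 100+70 = 170 > 130
    N23: 110+70 = 180 > 150
Round 2 — N21, N23 seize.
  N21 sheds 170 L/s to N16, N24, N6, N8: 42 each (2 lost).
    N16: 30+42 = 72 > 70
    N24: 140+42 = 182 > 160
    N6: 80+42 = 122 ≤ 150
    N8: 80+42 = 122 ≤ 140
  N23 sheds 180 L/s to N13: 180 each.
    N13: 90+180 = 270 > 130
Round 3 — N13, N16, N24 seize.
  N13 sheds 270 L/s to N6: 270 each.
    N6: 122+270 = 392 > 150
  N16 sheds 72 L/s to N22, N25, N6, N8: 18 each.
    N22: 70+18 = 88 ≤ 100
    N25: 60+18 = 78 ≤ 130
    N6: 392+18 = 410 > 150
    N8: 122+18 = 140 ≤ 140
  N24 sheds 182 L/s: no online neighbours, lost.
Round 4 — N6 seizes.
  N6 sheds 410 L/s: no online neighbours, lost.
No further seizures.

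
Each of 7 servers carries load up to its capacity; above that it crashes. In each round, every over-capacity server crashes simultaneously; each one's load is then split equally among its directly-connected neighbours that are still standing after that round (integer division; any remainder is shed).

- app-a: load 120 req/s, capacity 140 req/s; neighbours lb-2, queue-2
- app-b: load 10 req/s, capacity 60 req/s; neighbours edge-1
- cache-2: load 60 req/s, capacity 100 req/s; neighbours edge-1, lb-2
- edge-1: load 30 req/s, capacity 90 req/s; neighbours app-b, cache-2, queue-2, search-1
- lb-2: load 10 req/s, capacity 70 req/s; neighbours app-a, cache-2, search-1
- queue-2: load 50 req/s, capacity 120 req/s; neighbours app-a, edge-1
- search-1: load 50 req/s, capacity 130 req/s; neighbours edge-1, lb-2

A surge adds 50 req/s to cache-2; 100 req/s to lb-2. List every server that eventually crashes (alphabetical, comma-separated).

Round 1 — cache-2 at 110 > 100; lb-2 at 110 > 70. cache-2, lb-2 crash.
  cache-2 sheds 110 req/s to edge-1: 110 each.
    edge-1: 30+110 = 140 > 90
  lb-2 sheds 110 req/s to app-a, search-1: 55 each.
    app-a: 120+55 = 175 > 140
    search-1: 50+55 = 105 ≤ 130
Round 2 — app-a, edge-1 crash.
  app-a sheds 175 req/s to queue-2: 175 each.
    queue-2: 50+175 = 225 > 120
  edge-1 sheds 140 req/s to app-b, queue-2, search-1: 46 each (2 lost).
    app-b: 10+46 = 56 ≤ 60
    queue-2: 225+46 = 271 > 120
    search-1: 105+46 = 151 > 130
Round 3 — queue-2, search-1 crash.
  queue-2 sheds 271 req/s: no online neighbours, lost.
  search-1 sheds 151 req/s: no online neighbours, lost.
No further crashes.

app-a, cache-2, edge-1, lb-2, queue-2, search-1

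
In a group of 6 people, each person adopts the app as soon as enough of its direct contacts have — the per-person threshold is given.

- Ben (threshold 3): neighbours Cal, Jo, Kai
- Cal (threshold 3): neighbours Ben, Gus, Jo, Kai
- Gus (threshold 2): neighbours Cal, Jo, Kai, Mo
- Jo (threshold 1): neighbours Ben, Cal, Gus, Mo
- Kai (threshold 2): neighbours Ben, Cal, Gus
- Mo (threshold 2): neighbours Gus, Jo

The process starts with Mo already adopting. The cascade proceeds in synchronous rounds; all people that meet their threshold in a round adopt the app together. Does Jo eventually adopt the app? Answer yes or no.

yes

Round 1 — Mo adopts the app (initial).
Round 2 — checking thresholds:
  Gus: 1 of 4 neighbours < 2, not yet.
  Jo: 1 of 4 neighbours ≥ 1, adopts the app.
Round 3 — checking thresholds:
  Ben: 1 of 3 neighbours < 3, not yet.
  Cal: 1 of 4 neighbours < 3, not yet.
  Gus: 2 of 4 neighbours ≥ 2, adopts the app.
Round 4 — no new adoptions; cascade stops.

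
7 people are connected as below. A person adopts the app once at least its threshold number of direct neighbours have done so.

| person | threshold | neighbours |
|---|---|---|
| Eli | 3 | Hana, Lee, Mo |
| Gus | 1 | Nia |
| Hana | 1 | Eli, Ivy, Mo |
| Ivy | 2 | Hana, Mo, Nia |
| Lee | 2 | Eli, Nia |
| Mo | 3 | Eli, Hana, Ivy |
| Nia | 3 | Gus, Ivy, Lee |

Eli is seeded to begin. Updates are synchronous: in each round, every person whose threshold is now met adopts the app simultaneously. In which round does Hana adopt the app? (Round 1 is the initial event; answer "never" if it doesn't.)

Round 1 — Eli adopts the app (initial).
Round 2 — checking thresholds:
  Hana: 1 of 3 neighbours ≥ 1, adopts the app.
  Lee: 1 of 2 neighbours < 2, not yet.
  Mo: 1 of 3 neighbours < 3, not yet.
Round 3 — no new adoptions; cascade stops.

2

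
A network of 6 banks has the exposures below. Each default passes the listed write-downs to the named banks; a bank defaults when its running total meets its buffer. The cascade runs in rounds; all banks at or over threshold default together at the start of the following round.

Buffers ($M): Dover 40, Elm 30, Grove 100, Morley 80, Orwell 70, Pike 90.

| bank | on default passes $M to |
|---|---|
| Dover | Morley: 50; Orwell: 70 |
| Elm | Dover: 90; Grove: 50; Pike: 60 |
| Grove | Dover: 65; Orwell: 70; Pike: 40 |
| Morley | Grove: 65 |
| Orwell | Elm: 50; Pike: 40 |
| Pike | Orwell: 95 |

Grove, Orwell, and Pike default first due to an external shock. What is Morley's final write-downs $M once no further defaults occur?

50

Round 1 — Grove, Orwell, Pike default (initial).
  Dover: +65 → 65 ≥ 40
  Elm: +50 → 50 ≥ 30
Round 2 — Dover, Elm default.
  Morley: +50 → 50 < 80
No further defaults.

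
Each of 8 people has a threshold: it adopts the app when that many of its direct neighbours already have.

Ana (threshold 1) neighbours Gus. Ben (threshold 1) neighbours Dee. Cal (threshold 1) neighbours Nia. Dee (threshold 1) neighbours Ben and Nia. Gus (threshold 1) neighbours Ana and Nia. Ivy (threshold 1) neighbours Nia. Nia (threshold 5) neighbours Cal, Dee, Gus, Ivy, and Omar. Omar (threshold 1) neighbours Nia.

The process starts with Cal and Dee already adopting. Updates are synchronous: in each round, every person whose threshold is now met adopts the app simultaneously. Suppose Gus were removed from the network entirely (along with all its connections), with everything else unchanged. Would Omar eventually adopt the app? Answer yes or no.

With Gus removed:
Round 1 — Cal, Dee adopt the app (initial).
Round 2 — checking thresholds:
  Ben: 1 of 1 neighbours ≥ 1, adopts the app.
  Nia: 2 of 4 neighbours < 5, not yet.
Round 3 — no new adoptions; cascade stops.

no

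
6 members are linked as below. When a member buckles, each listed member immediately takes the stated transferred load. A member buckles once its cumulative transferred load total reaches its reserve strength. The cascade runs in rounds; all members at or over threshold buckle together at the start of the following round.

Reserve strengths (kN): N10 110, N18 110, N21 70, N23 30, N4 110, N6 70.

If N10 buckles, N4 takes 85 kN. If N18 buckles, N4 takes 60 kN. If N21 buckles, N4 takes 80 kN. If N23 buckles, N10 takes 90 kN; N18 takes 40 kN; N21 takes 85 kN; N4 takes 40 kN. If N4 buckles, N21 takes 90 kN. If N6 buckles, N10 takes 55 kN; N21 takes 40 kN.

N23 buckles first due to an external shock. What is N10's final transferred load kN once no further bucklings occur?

90

Round 1 — N23 buckles (initial).
  N10: +90 → 90 < 110
  N18: +40 → 40 < 110
  N21: +85 → 85 ≥ 70
  N4: +40 → 40 < 110
Round 2 — N21 buckles.
  N4: +80 → 120 ≥ 110
Round 3 — N4 buckles.
No further bucklings.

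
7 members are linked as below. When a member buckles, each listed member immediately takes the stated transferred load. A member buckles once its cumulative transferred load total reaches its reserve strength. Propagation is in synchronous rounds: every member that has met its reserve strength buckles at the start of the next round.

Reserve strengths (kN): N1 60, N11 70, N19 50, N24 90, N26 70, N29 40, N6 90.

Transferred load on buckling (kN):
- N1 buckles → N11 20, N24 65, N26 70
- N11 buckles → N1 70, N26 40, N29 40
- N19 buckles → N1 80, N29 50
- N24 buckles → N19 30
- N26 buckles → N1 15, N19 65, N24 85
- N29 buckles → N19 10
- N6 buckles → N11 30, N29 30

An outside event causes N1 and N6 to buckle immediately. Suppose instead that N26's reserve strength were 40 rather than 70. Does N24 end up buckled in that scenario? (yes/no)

With N26's reserve strength at 40:
Round 1 — N1, N6 buckle (initial).
  N11: +20+30 → 50 < 70
  N24: +65 → 65 < 90
  N26: +70 → 70 ≥ 40
  N29: +30 → 30 < 40
Round 2 — N26 buckles.
  N19: +65 → 65 ≥ 50
  N24: +85 → 150 ≥ 90
Round 3 — N19, N24 buckle.
  N29: +50 → 80 ≥ 40
Round 4 — N29 buckles.
No further bucklings.

yes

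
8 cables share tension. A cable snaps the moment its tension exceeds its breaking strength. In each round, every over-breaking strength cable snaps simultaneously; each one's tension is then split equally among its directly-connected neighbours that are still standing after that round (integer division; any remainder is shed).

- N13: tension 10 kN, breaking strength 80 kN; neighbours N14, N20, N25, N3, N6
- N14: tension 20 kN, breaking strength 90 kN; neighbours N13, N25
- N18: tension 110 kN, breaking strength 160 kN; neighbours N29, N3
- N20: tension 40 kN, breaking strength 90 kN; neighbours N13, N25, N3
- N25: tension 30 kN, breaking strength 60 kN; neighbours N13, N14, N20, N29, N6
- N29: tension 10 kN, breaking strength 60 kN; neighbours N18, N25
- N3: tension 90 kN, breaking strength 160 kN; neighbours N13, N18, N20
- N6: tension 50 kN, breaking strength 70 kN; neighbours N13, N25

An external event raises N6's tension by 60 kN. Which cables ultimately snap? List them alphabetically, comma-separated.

Round 1 — N6 at 110 > 70. N6 snaps.
  N6 sheds 110 kN to N13, N25: 55 each.
    N13: 10+55 = 65 ≤ 80
    N25: 30+55 = 85 > 60
Round 2 — N25 snaps.
  N25 sheds 85 kN to N13, N14, N20, N29: 21 each (1 lost).
    N13: 65+21 = 86 > 80
    N14: 20+21 = 41 ≤ 90
    N20: 40+21 = 61 ≤ 90
    N29: 10+21 = 31 ≤ 60
Round 3 — N13 snaps.
  N13 sheds 86 kN to N14, N20, N3: 28 each (2 lost).
    N14: 41+28 = 69 ≤ 90
    N20: 61+28 = 89 ≤ 90
    N3: 90+28 = 118 ≤ 160
No further breaks.

N13, N25, N6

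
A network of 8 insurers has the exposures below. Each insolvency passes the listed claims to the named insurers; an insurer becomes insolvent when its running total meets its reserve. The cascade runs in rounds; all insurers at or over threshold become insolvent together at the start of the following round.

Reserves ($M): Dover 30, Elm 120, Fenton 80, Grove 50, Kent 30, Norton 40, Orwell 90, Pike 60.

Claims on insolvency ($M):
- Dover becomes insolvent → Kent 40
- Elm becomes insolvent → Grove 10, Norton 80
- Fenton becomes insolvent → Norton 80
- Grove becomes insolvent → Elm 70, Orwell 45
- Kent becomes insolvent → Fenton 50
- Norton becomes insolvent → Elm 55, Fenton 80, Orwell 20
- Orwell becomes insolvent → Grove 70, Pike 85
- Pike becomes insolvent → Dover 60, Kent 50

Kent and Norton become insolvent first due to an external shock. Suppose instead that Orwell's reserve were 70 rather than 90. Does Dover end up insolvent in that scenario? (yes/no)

no

With Orwell's reserve at 70:
Round 1 — Kent, Norton become insolvent (initial).
  Elm: +55 → 55 < 120
  Fenton: +50+80 → 130 ≥ 80
  Orwell: +20 → 20 < 70
Round 2 — Fenton becomes insolvent.
No further insolvencies.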